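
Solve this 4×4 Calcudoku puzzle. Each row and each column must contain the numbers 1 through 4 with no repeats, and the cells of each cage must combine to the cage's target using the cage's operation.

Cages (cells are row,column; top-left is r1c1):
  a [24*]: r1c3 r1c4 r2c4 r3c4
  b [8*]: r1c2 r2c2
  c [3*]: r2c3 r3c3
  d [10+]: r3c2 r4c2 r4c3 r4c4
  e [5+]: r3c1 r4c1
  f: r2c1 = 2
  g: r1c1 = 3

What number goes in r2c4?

Cage g is given; hence r1c1 = 3.
Cage f is a single given cell, so r2c1 = 2.
Row 2 now contains 2, leaving r2c2 = 4.
4 is placed in column 2; hence r1c2 = 2.
The 4 cells of cage a must have product 24, so r2c4 = 3.
The 4 cells of cage a must have product 24; hence r3c4 = 2.
2 is placed in column 4; hence r4c4 = 4.
Cage a has product 24; hence r1c3 = 4.
4 is placed in column 4; hence r1c4 = 1.
Row 2 now contains 3; hence r2c3 = 1.
Cage e needs two cells with sum 5; hence r3c1 = 4.
The two cells of cage c must have product 3, which forces r3c3 = 3.
Row 4 already has 4, which forces r4c1 = 1.
Row 4 now contains 1, so r4c2 = 3.
Row 4 already has 4; hence r4c3 = 2.
Row 3 now contains 3; hence r3c2 = 1.
Filled in: 3 2 4 1 / 2 4 1 3 / 4 1 3 2 / 1 3 2 4.

3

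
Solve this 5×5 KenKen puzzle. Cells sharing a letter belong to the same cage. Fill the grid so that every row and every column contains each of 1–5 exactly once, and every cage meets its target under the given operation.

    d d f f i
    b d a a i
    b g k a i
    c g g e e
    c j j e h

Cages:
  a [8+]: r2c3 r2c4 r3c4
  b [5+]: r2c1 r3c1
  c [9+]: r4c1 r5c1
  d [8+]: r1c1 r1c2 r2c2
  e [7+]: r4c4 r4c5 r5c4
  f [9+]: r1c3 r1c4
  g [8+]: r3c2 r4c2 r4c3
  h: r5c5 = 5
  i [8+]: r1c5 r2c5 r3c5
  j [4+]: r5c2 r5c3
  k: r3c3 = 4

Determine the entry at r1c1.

Cage k is given, which forces r3c3 = 4.
H is a freebie, which forces r5c5 = 5.
4 is placed in column 3, so r1c3 = 5.
Cage f needs two cells with sum 9, leaving r1c4 = 4.
The two cells of cage c must have sum 9, so r4c1 = 5.
Row 5 already has 5, which forces r5c1 = 4.
Cage i has sum 8, leaving r2c5 = 4.
Row 4 needs a 4, and only r4c2 is open for it.
Row 3 needs a 5, and only r3c4 is open for it.
The only place for 5 in row 2 is r2c2.
The only place for 3 in row 1 is r1c5.
Column 5 already has 3, leaving r3c5 = 1.
Cage e needs sum 7; hence r4c4 = 3.
Column 5 already has 3; hence r4c5 = 2.
Cage e has sum 7, which forces r5c4 = 2.
Cage a needs sum 8; hence r2c3 = 2.
2 is placed in column 4, so r2c4 = 1.
Cage g needs sum 8; hence r3c2 = 3.
Row 4 already has 2, which forces r4c3 = 1.
Column 2 now contains 3, so r5c2 = 1.
Column 3 already has 1, leaving r5c3 = 3.
Cage d needs sum 8, so r1c1 = 1.
1 is placed in column 2, so r1c2 = 2.
2 is placed in row 2, which forces r2c1 = 3.
3 is placed in row 3; hence r3c1 = 2.
Filled in: 1 2 5 4 3 / 3 5 2 1 4 / 2 3 4 5 1 / 5 4 1 3 2 / 4 1 3 2 5.

1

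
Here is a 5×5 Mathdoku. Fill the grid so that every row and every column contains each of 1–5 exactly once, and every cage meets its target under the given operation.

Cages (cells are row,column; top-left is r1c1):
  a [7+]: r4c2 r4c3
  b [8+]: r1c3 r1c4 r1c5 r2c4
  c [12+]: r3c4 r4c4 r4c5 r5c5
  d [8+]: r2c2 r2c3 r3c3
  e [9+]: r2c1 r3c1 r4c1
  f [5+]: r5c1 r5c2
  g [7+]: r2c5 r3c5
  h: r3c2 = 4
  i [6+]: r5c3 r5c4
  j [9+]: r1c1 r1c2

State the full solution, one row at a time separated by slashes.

Cage h is a single given cell; hence r3c2 = 4.
Cage j needs two cells with sum 9, leaving r1c1 = 4.
Column 2 already has 4, which forces r1c2 = 5.
Cage b has sum 8, so r2c4 = 2.
Column 1 needs a 2, and only r5c1 is open for it.
2 is placed in row 5; hence r5c2 = 3.
Column 2 now contains 3, so r2c2 = 1.
Column 2 now contains 3, so r4c2 = 2.
Cage a's pair has sum 7, which forces r4c3 = 5.
Column 3 already has 5; hence r5c3 = 1.
Row 5 now contains 1; hence r5c4 = 5.
Row 5 now contains 5, so r5c5 = 4.
Column 3 already has 5, which forces r2c3 = 4.
Column 5 already has 4, so r2c5 = 5.
Cage d has sum 8, so r3c3 = 3.
3 is placed in row 3, leaving r3c4 = 1.
Cage g needs two cells with sum 7, so r3c5 = 2.
Cage c has sum 12, leaving r4c4 = 4.
Column 3 now contains 3, which forces r1c3 = 2.
1 is placed in column 4, so r1c4 = 3.
Cage b needs sum 8; hence r1c5 = 1.
5 is placed in row 2, which forces r2c1 = 3.
Row 3 already has 1, leaving r3c1 = 5.
Cage e needs sum 9; hence r4c1 = 1.
Cage c needs sum 12; hence r4c5 = 3.

4 5 2 3 1 / 3 1 4 2 5 / 5 4 3 1 2 / 1 2 5 4 3 / 2 3 1 5 4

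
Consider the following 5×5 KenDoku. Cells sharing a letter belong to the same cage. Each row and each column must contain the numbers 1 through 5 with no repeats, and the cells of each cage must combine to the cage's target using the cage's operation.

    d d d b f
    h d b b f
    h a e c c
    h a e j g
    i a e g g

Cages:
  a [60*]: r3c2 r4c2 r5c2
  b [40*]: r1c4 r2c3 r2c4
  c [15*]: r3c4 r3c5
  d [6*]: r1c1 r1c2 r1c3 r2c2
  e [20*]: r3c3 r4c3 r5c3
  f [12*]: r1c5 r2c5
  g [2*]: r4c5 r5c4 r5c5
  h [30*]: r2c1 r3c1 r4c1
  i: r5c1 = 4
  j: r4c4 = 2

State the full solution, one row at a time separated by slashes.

1 2 3 5 4 / 5 1 2 4 3 / 2 4 1 3 5 / 3 5 4 2 1 / 4 3 5 1 2

Cage d needs product 6; hence r2c2 = 1.
Cage j is given, which forces r4c4 = 2.
Cage g has product 2, which forces r4c5 = 1.
Cage i is given; hence r5c1 = 4.
Cage g needs product 2, which forces r5c4 = 1.
The 3 cells of cage g must have product 2, which forces r5c5 = 2.
The 3 cells of cage b must have product 40; hence r2c3 = 2.
Cage e has product 20; hence r3c3 = 1.
The 3 cells of cage e must have product 20; hence r4c3 = 4.
1 is placed in row 5, which forces r5c3 = 5.
Cage d needs product 6, so r1c1 = 1.
Cage d has product 6, which forces r1c2 = 2.
Column 3 now contains 1, so r1c3 = 3.
3 is placed in row 1, so r1c5 = 4.
Column 5 now contains 4, leaving r2c5 = 3.
Cage h needs product 30, leaving r3c1 = 2.
Cage a needs product 60, leaving r3c2 = 4.
3 is placed in column 5, leaving r3c5 = 5.
Cage a has product 60, which forces r4c2 = 5.
Row 5 now contains 5, which forces r5c2 = 3.
Row 1 already has 4; hence r1c4 = 5.
3 is placed in row 2, which forces r2c1 = 5.
The 3 cells of cage b must have product 40; hence r2c4 = 4.
5 is placed in row 3, leaving r3c4 = 3.
Row 4 now contains 5, which forces r4c1 = 3.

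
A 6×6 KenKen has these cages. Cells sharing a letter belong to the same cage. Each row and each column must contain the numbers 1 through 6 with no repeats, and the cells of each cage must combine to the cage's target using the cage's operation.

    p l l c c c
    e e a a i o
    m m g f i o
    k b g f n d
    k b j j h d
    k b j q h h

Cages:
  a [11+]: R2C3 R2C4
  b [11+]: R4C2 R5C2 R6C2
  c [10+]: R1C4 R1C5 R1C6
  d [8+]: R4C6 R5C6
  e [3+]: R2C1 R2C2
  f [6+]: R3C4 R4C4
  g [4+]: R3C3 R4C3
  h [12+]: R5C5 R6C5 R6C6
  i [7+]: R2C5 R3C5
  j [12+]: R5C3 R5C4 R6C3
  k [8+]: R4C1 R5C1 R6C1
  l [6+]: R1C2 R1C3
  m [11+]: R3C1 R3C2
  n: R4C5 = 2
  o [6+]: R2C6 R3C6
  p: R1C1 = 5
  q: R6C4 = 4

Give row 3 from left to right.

6 5 3 1 4 2

P is a freebie, which forces R1C1 = 5.
Column 1 now contains 5, leaving R3C1 = 6.
6 is placed in row 3, which forces R3C2 = 5.
Cage n is a single given cell; hence R4C5 = 2.
Cage q is given, which forces R6C4 = 4.
Cage f needs two cells with sum 6, leaving R3C4 = 1.
Cage f's pair has sum 6, so R4C4 = 5.
The two cells of cage a must have sum 11, leaving R2C3 = 5.
Column 4 already has 5; hence R2C4 = 6.
1 is placed in row 3, so R3C3 = 3.
Row 3 now contains 3, which forces R3C5 = 4.
Row 3 now contains 4, which forces R3C6 = 2.
Cage g needs two cells with sum 4, leaving R4C3 = 1.
2 is placed in column 6; hence R5C6 = 5.
Column 4 now contains 6, which forces R1C4 = 3.
Column 5 already has 4, which forces R2C5 = 3.
2 is placed in column 6, leaving R2C6 = 4.
Cage d's pair has sum 8, which forces R4C6 = 3.
The 3 cells of cage j must have sum 12, so R5C3 = 4.
The 3 cells of cage j must have sum 12, which forces R5C4 = 2.
The 3 cells of cage j must have sum 12; hence R6C3 = 6.
6 is placed in row 6; hence R6C5 = 5.
6 is placed in row 6; hence R6C6 = 1.
Cage l's pair has sum 6, which forces R1C2 = 4.
Column 3 already has 4; hence R1C3 = 2.
Cage c has sum 10, leaving R1C5 = 1.
Column 6 already has 1; hence R1C6 = 6.
3 is placed in row 4; hence R4C1 = 4.
Cage b needs sum 11, so R4C2 = 6.
Cage k needs sum 8, which forces R5C1 = 1.
Cage b has sum 11, which forces R5C2 = 3.
Cage h needs sum 12, which forces R5C5 = 6.
Row 6 already has 1; hence R6C1 = 3.
The 3 cells of cage b must have sum 11, leaving R6C2 = 2.
1 is placed in column 1, leaving R2C1 = 2.
Column 2 already has 2, leaving R2C2 = 1.
Completed grid: 5 4 2 3 1 6 / 2 1 5 6 3 4 / 6 5 3 1 4 2 / 4 6 1 5 2 3 / 1 3 4 2 6 5 / 3 2 6 4 5 1.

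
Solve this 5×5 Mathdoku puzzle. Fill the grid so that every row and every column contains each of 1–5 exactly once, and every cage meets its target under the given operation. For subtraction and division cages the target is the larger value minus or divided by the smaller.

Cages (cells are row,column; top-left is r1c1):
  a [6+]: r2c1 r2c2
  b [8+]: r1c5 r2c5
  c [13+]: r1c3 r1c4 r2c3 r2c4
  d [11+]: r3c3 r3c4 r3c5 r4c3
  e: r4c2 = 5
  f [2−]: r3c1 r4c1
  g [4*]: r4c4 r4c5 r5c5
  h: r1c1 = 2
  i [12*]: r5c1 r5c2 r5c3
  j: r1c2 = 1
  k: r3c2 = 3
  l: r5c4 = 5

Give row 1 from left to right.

2 1 5 4 3

Cage h is given, which forces r1c1 = 2.
Cage j is a single given cell; hence r1c2 = 1.
K is a freebie, which forces r3c2 = 3.
E is a freebie, leaving r4c2 = 5.
Column 2 already has 3, so r5c2 = 4.
Cage l is given, which forces r5c4 = 5.
Cage a's pair has sum 6, so r2c1 = 4.
Column 2 now contains 4; hence r2c2 = 2.
Cage f's pair has difference 2, which forces r4c1 = 3.
3 is placed in column 1, which forces r5c1 = 1.
1 is placed in row 5, which forces r5c3 = 3.
1 is placed in row 5, leaving r5c5 = 2.
1 is placed in column 1, leaving r3c1 = 5.
Cage g has product 4, leaving r4c4 = 2.
Cage g has product 4, leaving r4c5 = 1.
Cage d needs sum 11; hence r3c3 = 2.
The 4 cells of cage d must have sum 11, leaving r3c4 = 1.
1 is placed in column 5, so r3c5 = 4.
1 is placed in row 4, leaving r4c3 = 4.
4 is placed in column 3, so r1c3 = 5.
Cage c has sum 13, which forces r1c4 = 4.
Row 1 now contains 5, which forces r1c5 = 3.
The 4 cells of cage c must have sum 13, so r2c3 = 1.
1 is placed in column 4, which forces r2c4 = 3.
3 is placed in column 5; hence r2c5 = 5.
Completed grid: 2 1 5 4 3 / 4 2 1 3 5 / 5 3 2 1 4 / 3 5 4 2 1 / 1 4 3 5 2.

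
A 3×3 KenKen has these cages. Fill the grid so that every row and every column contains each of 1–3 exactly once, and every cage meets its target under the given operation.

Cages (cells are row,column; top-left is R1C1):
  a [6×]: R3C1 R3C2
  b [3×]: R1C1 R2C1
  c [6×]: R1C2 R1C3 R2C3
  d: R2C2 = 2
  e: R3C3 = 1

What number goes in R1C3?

2

D is a freebie, which forces R2C2 = 2.
Column 2 already has 2; hence R3C2 = 3.
Cage e is given, leaving R3C3 = 1.
Column 2 now contains 3; hence R1C2 = 1.
The 3 cells of cage c must have product 6, so R1C3 = 2.
Column 3 already has 1, which forces R2C3 = 3.
Row 3 now contains 3, leaving R3C1 = 2.
1 is placed in row 1; hence R1C1 = 3.
Row 2 already has 3, so R2C1 = 1.
Completed grid: 3 1 2 / 1 2 3 / 2 3 1.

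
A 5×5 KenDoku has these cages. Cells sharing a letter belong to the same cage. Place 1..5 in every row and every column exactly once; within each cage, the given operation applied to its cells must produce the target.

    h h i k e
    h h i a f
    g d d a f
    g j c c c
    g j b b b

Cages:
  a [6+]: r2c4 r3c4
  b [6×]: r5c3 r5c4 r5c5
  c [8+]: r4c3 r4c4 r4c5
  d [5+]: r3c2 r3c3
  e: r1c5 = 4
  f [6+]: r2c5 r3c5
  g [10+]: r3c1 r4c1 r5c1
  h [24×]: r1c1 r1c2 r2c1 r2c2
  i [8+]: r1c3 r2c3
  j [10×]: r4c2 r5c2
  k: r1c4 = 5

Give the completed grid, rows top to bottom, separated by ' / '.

Cage k is given; hence r1c4 = 5.
Cage e is given, so r1c5 = 4.
Row 1 now contains 5, so r1c3 = 3.
Cage i's pair has sum 8; hence r2c3 = 5.
Row 2 now contains 5, so r2c5 = 1.
Column 5 already has 1, which forces r3c5 = 5.
Cage c has sum 8; hence r4c5 = 3.
Column 5 already has 3, leaving r5c5 = 2.
Cage j's pair has product 10, so r4c2 = 2.
Row 5 now contains 2, so r5c2 = 5.
Row 5 now contains 2, so r5c3 = 1.
The 3 cells of cage b must have product 6; hence r5c4 = 3.
The 4 cells of cage h must have product 24, so r1c1 = 2.
Column 2 already has 2; hence r1c2 = 1.
Cage g has sum 10, which forces r3c1 = 1.
1 is placed in column 2, leaving r3c2 = 3.
Cage g has sum 10, leaving r4c1 = 5.
Column 3 now contains 1, which forces r4c3 = 4.
Cage c needs sum 8; hence r4c4 = 1.
3 is placed in row 5, which forces r5c1 = 4.
Column 1 now contains 4, leaving r2c1 = 3.
Column 2 now contains 3, leaving r2c2 = 4.
Row 2 already has 4, so r2c4 = 2.
Column 3 now contains 4, leaving r3c3 = 2.
Column 4 already has 2; hence r3c4 = 4.

2 1 3 5 4 / 3 4 5 2 1 / 1 3 2 4 5 / 5 2 4 1 3 / 4 5 1 3 2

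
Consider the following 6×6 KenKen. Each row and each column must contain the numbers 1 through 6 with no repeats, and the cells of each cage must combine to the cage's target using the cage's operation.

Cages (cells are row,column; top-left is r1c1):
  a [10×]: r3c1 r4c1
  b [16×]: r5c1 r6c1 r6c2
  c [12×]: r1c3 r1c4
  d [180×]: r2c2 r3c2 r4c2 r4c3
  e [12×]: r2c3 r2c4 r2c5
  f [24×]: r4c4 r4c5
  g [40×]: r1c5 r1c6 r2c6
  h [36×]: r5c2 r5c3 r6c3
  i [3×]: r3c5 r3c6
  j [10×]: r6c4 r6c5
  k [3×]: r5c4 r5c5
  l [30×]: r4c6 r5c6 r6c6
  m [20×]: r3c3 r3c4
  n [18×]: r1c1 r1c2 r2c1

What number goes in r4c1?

In row 3, 6 can only go at r3c2, so r3c2 = 6.
The only place for 2 in row 3 is r3c1.
Column 1 already has 2; hence r4c1 = 5.
Column 1 already has 2, which forces r5c1 = 4.
The 3 cells of cage b must have product 16, leaving r6c1 = 1.
Cage b has product 16, leaving r6c2 = 4.
The 3 cells of cage n must have product 18; hence r1c2 = 1.
Cage d has product 180, so r2c2 = 5.
Row 4 needs a 1, and only r4c6 is open for it.
The two cells of cage i must have product 3; hence r3c5 = 1.
Column 6 already has 1, which forces r3c6 = 3.
Column 5 already has 1, which forces r5c5 = 3.
Row 5 already has 3, so r5c2 = 2.
The 3 cells of cage h must have product 36, so r5c3 = 6.
Row 5 already has 3, leaving r5c4 = 1.
Row 5 already has 6, which forces r5c6 = 5.
Cage h needs product 36, so r6c3 = 3.
5 is placed in column 6, so r6c6 = 6.
The 3 cells of cage g must have product 40, so r1c5 = 5.
The 3 cells of cage e must have product 12; hence r2c3 = 1.
2 is placed in column 2, leaving r4c2 = 3.
3 is placed in column 3; hence r4c3 = 2.
Column 5 already has 5, leaving r6c5 = 2.
2 is placed in column 3, so r1c3 = 4.
Cage c's pair has product 12, which forces r1c4 = 3.
Row 1 now contains 4; hence r1c6 = 2.
Column 4 now contains 3, which forces r2c4 = 2.
2 is placed in column 6, leaving r2c6 = 4.
Column 3 now contains 4; hence r3c3 = 5.
Row 3 already has 5, so r3c4 = 4.
4 is placed in column 4, so r4c4 = 6.
Row 4 already has 6, so r4c5 = 4.
Row 6 now contains 2; hence r6c4 = 5.
Row 1 already has 3; hence r1c1 = 6.
The 3 cells of cage n must have product 18, leaving r2c1 = 3.
4 is placed in row 2, leaving r2c5 = 6.
Completed grid: 6 1 4 3 5 2 / 3 5 1 2 6 4 / 2 6 5 4 1 3 / 5 3 2 6 4 1 / 4 2 6 1 3 5 / 1 4 3 5 2 6.

5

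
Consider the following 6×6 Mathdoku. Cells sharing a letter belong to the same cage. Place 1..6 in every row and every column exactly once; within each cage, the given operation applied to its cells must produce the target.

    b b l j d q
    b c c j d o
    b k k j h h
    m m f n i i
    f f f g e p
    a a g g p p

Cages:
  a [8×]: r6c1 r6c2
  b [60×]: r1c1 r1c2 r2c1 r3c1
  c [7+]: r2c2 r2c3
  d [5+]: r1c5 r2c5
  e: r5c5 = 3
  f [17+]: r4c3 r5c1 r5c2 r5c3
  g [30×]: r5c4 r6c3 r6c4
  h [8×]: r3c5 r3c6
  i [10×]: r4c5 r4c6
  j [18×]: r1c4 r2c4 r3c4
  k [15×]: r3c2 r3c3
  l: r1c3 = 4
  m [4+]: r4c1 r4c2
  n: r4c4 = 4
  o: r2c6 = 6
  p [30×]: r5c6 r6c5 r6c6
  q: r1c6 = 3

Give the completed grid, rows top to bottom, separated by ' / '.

Cage l is a single given cell, leaving r1c3 = 4.
Cage q is given, so r1c6 = 3.
Cage o is given, leaving r2c6 = 6.
Cage n is given, which forces r4c4 = 4.
Cage e is given, which forces r5c5 = 3.
The two cells of cage d must have sum 5, leaving r1c5 = 1.
Cage d needs two cells with sum 5, leaving r2c5 = 4.
Column 5 already has 4, so r3c5 = 2.
Row 3 now contains 2, so r3c6 = 4.
Column 5 now contains 2, which forces r4c5 = 5.
5 is placed in row 4; hence r4c6 = 2.
The 3 cells of cage p must have product 30, so r6c5 = 6.
Row 1 now contains 1, so r1c4 = 6.
Row 4 now contains 2; hence r4c3 = 6.
Row 2 needs a 3, and only r2c4 is open for it.
Column 4 already has 3; hence r3c4 = 1.
The 3 cells of cage g must have product 30; hence r6c3 = 3.
Cage k needs two cells with product 15; hence r3c2 = 3.
3 is placed in column 3, so r3c3 = 5.
Column 2 already has 3; hence r4c2 = 1.
Cage b has product 60, so r2c1 = 1.
The two cells of cage c must have sum 7, so r2c2 = 5.
Column 3 already has 5, so r2c3 = 2.
Row 3 already has 3, so r3c1 = 6.
1 is placed in row 4, leaving r4c1 = 3.
Column 3 now contains 2; hence r5c3 = 1.
Row 5 already has 1, which forces r5c6 = 5.
5 is placed in column 6, leaving r6c6 = 1.
The 4 cells of cage b must have product 60, leaving r1c1 = 5.
Column 2 now contains 5; hence r1c2 = 2.
Row 5 already has 5; hence r5c1 = 4.
The 4 cells of cage f must have sum 17, so r5c2 = 6.
Row 5 already has 5, leaving r5c4 = 2.
4 is placed in column 1, so r6c1 = 2.
Column 2 already has 2, leaving r6c2 = 4.
Cage g needs product 30, so r6c4 = 5.

5 2 4 6 1 3 / 1 5 2 3 4 6 / 6 3 5 1 2 4 / 3 1 6 4 5 2 / 4 6 1 2 3 5 / 2 4 3 5 6 1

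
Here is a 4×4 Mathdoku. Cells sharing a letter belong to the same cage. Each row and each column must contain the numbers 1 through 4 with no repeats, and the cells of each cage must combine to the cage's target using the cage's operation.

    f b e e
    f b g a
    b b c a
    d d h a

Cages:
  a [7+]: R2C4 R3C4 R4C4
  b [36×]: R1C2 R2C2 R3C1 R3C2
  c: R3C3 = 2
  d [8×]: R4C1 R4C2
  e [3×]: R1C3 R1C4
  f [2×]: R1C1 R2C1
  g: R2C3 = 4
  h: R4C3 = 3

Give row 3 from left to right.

3 1 2 4

Cage g is a single given cell, leaving R2C3 = 4.
Cage b has product 36, leaving R3C1 = 3.
Cage c is a single given cell; hence R3C3 = 2.
Cage h is a single given cell, leaving R4C3 = 3.
3 is placed in column 3, leaving R1C3 = 1.
The two cells of cage e must have product 3; hence R1C4 = 3.
Row 1 already has 1, so R1C1 = 2.
Row 1 now contains 3, so R1C2 = 4.
Cage f's pair has product 2; hence R2C1 = 1.
Cage b needs product 36, so R2C2 = 3.
Row 2 already has 1, leaving R2C4 = 2.
Cage b needs product 36, so R3C2 = 1.
1 is placed in row 3; hence R3C4 = 4.
2 is placed in column 1, leaving R4C1 = 4.
4 is placed in column 2, which forces R4C2 = 2.
4 is placed in column 4, which forces R4C4 = 1.
The full grid is 2 4 1 3 / 1 3 4 2 / 3 1 2 4 / 4 2 3 1.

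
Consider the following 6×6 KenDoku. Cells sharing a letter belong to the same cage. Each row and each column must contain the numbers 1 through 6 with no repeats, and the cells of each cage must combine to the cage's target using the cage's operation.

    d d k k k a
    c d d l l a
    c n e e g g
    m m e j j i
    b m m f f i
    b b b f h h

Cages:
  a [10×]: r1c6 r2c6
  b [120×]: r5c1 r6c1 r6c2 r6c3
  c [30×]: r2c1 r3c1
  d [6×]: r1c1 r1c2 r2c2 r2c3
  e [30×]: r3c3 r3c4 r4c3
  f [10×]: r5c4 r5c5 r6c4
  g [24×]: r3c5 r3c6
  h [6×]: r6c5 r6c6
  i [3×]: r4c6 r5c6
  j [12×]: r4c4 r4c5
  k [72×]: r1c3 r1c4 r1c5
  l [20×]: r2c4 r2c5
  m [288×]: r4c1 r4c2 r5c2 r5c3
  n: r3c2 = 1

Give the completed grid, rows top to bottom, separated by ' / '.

1 2 6 4 3 5 / 6 3 1 5 4 2 / 5 1 2 3 6 4 / 3 4 5 6 2 1 / 2 6 4 1 5 3 / 4 5 3 2 1 6

Cage n is a single given cell, which forces r3c2 = 1.
Cage d has product 6, leaving r1c1 = 1.
The 4 cells of cage d must have product 6, which forces r2c3 = 1.
The only place for 5 in row 1 is r1c6.
Column 6 now contains 5, which forces r2c6 = 2.
Cage d has product 6, so r1c2 = 2.
2 is placed in row 2, so r2c2 = 3.
Row 2 needs a 6, and only r2c1 is open for it.
6 is placed in column 1; hence r3c1 = 5.
Cage e needs product 30, which forces r4c3 = 5.
The 4 cells of cage b must have product 120, which forces r6c2 = 5.
Row 4 needs a 1, and only r4c6 is open for it.
Column 6 already has 1, which forces r5c6 = 3.
Column 6 already has 3, leaving r6c6 = 6.
Cage g's pair has product 24, so r3c5 = 6.
Column 6 now contains 6, so r3c6 = 4.
Cage h's pair has product 6; hence r6c5 = 1.
Cage f has product 10, leaving r5c4 = 1.
Cage f needs product 10, so r5c5 = 5.
Row 6 already has 1; hence r6c4 = 2.
Cage l's pair has product 20, which forces r2c4 = 5.
Column 5 already has 5; hence r2c5 = 4.
Cage e has product 30, so r3c3 = 2.
2 is placed in column 4, which forces r3c4 = 3.
Cage b has product 120, leaving r5c1 = 2.
4 is placed in column 5, so r1c5 = 3.
Column 1 now contains 2, so r4c1 = 3.
Cage m has product 288; hence r4c2 = 4.
4 is placed in row 4, which forces r4c4 = 6.
Column 5 already has 3, so r4c5 = 2.
Cage m needs product 288, so r5c2 = 6.
Cage m needs product 288; hence r5c3 = 4.
Column 1 already has 3, so r6c1 = 4.
Column 3 now contains 4; hence r6c3 = 3.
Column 3 now contains 4; hence r1c3 = 6.
Column 4 now contains 6, which forces r1c4 = 4.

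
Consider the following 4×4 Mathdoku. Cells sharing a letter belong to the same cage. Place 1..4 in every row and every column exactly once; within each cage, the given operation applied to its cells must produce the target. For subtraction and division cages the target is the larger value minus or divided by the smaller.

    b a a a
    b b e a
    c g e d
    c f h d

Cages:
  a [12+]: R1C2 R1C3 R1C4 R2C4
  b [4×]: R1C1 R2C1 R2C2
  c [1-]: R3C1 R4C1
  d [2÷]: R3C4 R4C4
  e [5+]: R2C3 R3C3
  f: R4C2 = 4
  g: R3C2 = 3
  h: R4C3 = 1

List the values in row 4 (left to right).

Cage g is given, which forces R3C2 = 3.
F is a freebie; hence R4C2 = 4.
H is a freebie, which forces R4C3 = 1.
Row 4 already has 1; hence R4C4 = 2.
Cage e needs two cells with sum 5; hence R2C3 = 3.
3 is placed in row 2; hence R2C4 = 4.
Cage e needs two cells with sum 5, leaving R3C3 = 2.
4 is placed in column 4, so R3C4 = 1.
Row 4 now contains 2, which forces R4C1 = 3.
Cage b has product 4, leaving R1C1 = 2.
Cage a has sum 12, which forces R1C2 = 1.
3 is placed in column 3; hence R1C3 = 4.
4 is placed in column 4, leaving R1C4 = 3.
Row 2 already has 4; hence R2C1 = 1.
Cage b needs product 4, leaving R2C2 = 2.
2 is placed in row 3, which forces R3C1 = 4.
Filled in: 2 1 4 3 / 1 2 3 4 / 4 3 2 1 / 3 4 1 2.

3 4 1 2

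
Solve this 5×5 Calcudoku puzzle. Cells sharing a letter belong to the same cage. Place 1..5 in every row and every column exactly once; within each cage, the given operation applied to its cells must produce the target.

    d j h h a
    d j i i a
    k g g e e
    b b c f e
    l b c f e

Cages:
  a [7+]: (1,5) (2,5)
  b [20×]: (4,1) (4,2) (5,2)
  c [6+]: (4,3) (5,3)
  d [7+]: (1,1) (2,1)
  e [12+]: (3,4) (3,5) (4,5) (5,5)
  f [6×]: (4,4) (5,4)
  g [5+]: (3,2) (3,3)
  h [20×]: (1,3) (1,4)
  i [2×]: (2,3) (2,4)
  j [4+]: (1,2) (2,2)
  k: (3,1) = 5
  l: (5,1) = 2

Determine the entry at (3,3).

3

Cage k is a single given cell, so (3,1) = 5.
Cage l is a single given cell, leaving (5,1) = 2.
Row 5 already has 2, which forces (5,4) = 3.
3 is placed in column 4, leaving (4,4) = 2.
Cage i's pair has product 2, leaving (2,3) = 2.
Column 4 now contains 2, which forces (2,4) = 1.
Column 4 already has 1, so (3,4) = 4.
Cage j's pair has sum 4, which forces (1,2) = 1.
The two cells of cage h must have product 20, which forces (1,3) = 4.
Column 4 already has 4, leaving (1,4) = 5.
Row 2 already has 1, so (2,2) = 3.
The two cells of cage g must have sum 5, so (3,2) = 2.
The two cells of cage g must have sum 5, so (3,3) = 3.
3 is placed in row 3, leaving (3,5) = 1.
Row 1 now contains 4, leaving (1,1) = 3.
Row 1 now contains 3; hence (1,5) = 2.
Row 2 already has 3; hence (2,1) = 4.
Row 2 already has 4, which forces (2,5) = 5.
Cage b has product 20, so (4,1) = 1.
Row 4 already has 1, so (4,3) = 5.
The 4 cells of cage e must have sum 12, which forces (4,5) = 3.
Column 3 already has 5; hence (5,3) = 1.
The 4 cells of cage e must have sum 12, so (5,5) = 4.
5 is placed in row 4, leaving (4,2) = 4.
Row 5 now contains 4; hence (5,2) = 5.
Completed grid: 3 1 4 5 2 / 4 3 2 1 5 / 5 2 3 4 1 / 1 4 5 2 3 / 2 5 1 3 4.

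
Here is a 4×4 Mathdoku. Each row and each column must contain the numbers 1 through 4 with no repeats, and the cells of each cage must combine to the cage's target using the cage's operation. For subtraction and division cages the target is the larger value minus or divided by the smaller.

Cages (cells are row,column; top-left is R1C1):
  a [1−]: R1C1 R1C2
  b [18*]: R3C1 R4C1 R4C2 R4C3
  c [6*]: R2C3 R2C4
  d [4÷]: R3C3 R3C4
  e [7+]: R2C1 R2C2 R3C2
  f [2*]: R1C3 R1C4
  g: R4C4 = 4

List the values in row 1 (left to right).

Cage b has product 18, leaving R3C1 = 3.
Cage g is given, so R4C4 = 4.
The two cells of cage d must have quotient 4, which forces R3C3 = 4.
Column 4 now contains 4, so R3C4 = 1.
Cage f's pair has product 2, so R1C3 = 1.
Column 4 now contains 1, so R1C4 = 2.
Column 4 now contains 2, leaving R2C4 = 3.
Row 3 already has 1, leaving R3C2 = 2.
Row 1 already has 2, so R1C1 = 4.
Row 1 already has 2, leaving R1C2 = 3.
Column 1 already has 4; hence R2C1 = 1.
Row 2 now contains 1, leaving R2C2 = 4.
3 is placed in row 2, so R2C3 = 2.
Column 1 now contains 1, so R4C1 = 2.
Column 2 now contains 3, leaving R4C2 = 1.
Column 3 now contains 2; hence R4C3 = 3.
Filled in: 4 3 1 2 / 1 4 2 3 / 3 2 4 1 / 2 1 3 4.

4 3 1 2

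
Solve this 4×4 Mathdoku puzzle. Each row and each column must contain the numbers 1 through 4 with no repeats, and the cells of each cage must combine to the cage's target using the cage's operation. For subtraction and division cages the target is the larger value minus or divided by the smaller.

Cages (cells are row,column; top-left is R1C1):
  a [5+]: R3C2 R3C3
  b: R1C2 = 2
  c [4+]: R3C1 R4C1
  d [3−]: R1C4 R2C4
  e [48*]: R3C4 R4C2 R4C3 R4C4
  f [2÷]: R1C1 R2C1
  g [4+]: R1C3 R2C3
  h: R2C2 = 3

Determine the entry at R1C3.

3

B is a freebie, leaving R1C2 = 2.
Cage h is given, which forces R2C2 = 3.
3 is placed in row 2, leaving R2C3 = 1.
Row 2 already has 1, leaving R2C4 = 4.
4 is placed in column 4, leaving R3C4 = 2.
Column 3 now contains 1; hence R1C3 = 3.
4 is placed in column 4, so R1C4 = 1.
Row 2 already has 4, so R2C1 = 2.
Cage a's pair has sum 5, so R3C2 = 1.
Cage a's pair has sum 5, so R3C3 = 4.
Cage e has product 48; hence R4C2 = 4.
Cage e has product 48, so R4C3 = 2.
Cage e has product 48, leaving R4C4 = 3.
1 is placed in row 1, so R1C1 = 4.
1 is placed in row 3, so R3C1 = 3.
Row 4 already has 3, leaving R4C1 = 1.
Completed grid: 4 2 3 1 / 2 3 1 4 / 3 1 4 2 / 1 4 2 3.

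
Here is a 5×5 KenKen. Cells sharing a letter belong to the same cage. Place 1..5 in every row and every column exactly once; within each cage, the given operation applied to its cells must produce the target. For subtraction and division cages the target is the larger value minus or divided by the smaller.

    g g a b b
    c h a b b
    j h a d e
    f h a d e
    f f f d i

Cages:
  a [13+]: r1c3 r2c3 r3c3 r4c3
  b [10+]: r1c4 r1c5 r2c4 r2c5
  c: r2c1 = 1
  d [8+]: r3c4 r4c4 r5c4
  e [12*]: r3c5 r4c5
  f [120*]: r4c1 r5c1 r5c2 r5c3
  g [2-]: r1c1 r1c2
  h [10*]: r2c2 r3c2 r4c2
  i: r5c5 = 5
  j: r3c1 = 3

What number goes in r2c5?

2

Cage c is given; hence r2c1 = 1.
J is a freebie, which forces r3c1 = 3.
3 is placed in row 3, leaving r3c5 = 4.
Column 5 now contains 4, which forces r4c5 = 3.
I is a freebie, which forces r5c5 = 5.
Cage b has sum 10; hence r1c5 = 1.
Column 5 now contains 5, which forces r2c5 = 2.
Cage f needs product 120, leaving r4c1 = 5.
Row 2 already has 2; hence r2c2 = 5.
The only place for 5 in row 1 is r1c3.
Cage a has sum 13, leaving r2c3 = 3.
Row 2 now contains 3; hence r2c4 = 4.
Column 3 already has 5, which forces r3c3 = 1.
Row 3 already has 1, which forces r3c4 = 5.
Cage a has sum 13, leaving r4c3 = 4.
4 is placed in column 3; hence r5c3 = 2.
Column 4 already has 4, leaving r1c4 = 3.
Row 3 already has 1, so r3c2 = 2.
Cage h needs product 10, which forces r4c2 = 1.
The 3 cells of cage d must have sum 8, leaving r4c4 = 2.
Row 5 already has 2, leaving r5c1 = 4.
Cage f needs product 120, so r5c2 = 3.
Cage d has sum 8, so r5c4 = 1.
Column 1 already has 4, which forces r1c1 = 2.
Column 2 now contains 2, which forces r1c2 = 4.
Filled in: 2 4 5 3 1 / 1 5 3 4 2 / 3 2 1 5 4 / 5 1 4 2 3 / 4 3 2 1 5.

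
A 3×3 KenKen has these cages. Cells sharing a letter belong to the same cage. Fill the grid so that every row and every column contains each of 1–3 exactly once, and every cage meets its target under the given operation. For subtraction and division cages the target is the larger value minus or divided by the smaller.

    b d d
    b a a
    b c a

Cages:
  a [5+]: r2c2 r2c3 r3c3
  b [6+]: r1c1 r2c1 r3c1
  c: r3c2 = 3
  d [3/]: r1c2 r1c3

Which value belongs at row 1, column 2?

C is a freebie, so r3c2 = 3.
Column 2 already has 3; hence r1c2 = 1.
Cage d needs two cells with quotient 3, which forces r1c3 = 3.
1 is placed in column 2, which forces r2c2 = 2.
3 is placed in column 3; hence r2c3 = 1.
1 is placed in column 3; hence r3c3 = 2.
Row 1 now contains 3, leaving r1c1 = 2.
Row 2 now contains 1, so r2c1 = 3.
Row 3 now contains 2, which forces r3c1 = 1.
Completed grid: 2 1 3 / 3 2 1 / 1 3 2.

1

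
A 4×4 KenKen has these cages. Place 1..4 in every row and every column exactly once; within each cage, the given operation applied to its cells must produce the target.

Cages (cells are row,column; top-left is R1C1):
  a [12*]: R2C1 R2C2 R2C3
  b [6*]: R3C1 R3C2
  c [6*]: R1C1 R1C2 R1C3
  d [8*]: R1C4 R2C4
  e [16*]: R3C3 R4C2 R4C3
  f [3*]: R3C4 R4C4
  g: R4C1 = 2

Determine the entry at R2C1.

4

Cage g is a single given cell, which forces R4C1 = 2.
Row 4 now contains 2, so R4C2 = 4.
Row 4 now contains 4, which forces R4C3 = 1.
1 is placed in row 4, which forces R4C4 = 3.
Column 1 now contains 2, which forces R3C1 = 3.
Cage b needs two cells with product 6, leaving R3C2 = 2.
Cage e has product 16, so R3C3 = 4.
Column 4 already has 3, leaving R3C4 = 1.
Column 1 already has 3; hence R1C1 = 1.
Cage c needs product 6; hence R1C2 = 3.
Cage c has product 6, leaving R1C3 = 2.
Row 1 now contains 2, which forces R1C4 = 4.
Cage a has product 12, leaving R2C1 = 4.
The 3 cells of cage a must have product 12; hence R2C2 = 1.
Column 3 already has 4, which forces R2C3 = 3.
Column 4 already has 4, so R2C4 = 2.
Completed grid: 1 3 2 4 / 4 1 3 2 / 3 2 4 1 / 2 4 1 3.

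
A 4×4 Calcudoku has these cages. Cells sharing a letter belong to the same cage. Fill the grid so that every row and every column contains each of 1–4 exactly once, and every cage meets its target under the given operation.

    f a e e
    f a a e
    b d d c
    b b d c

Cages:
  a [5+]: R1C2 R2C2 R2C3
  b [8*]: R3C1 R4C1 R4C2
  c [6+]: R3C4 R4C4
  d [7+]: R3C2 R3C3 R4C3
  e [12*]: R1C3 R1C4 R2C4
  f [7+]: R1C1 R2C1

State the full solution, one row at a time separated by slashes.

In row 4, 3 can only go at R4C3, so R4C3 = 3.
Cage d needs sum 7; hence R3C2 = 3.
Cage d needs sum 7, which forces R3C3 = 1.
Cage a needs sum 5, so R1C2 = 2.
Row 1 now contains 2, which forces R1C3 = 4.
3 is placed in column 2, which forces R2C2 = 1.
Column 3 now contains 1, so R2C3 = 2.
Row 2 now contains 2, so R2C4 = 3.
1 is placed in column 2, leaving R4C2 = 4.
Row 4 now contains 4, so R4C4 = 2.
4 is placed in row 1, which forces R1C1 = 3.
Column 4 now contains 3; hence R1C4 = 1.
3 is placed in row 2, so R2C1 = 4.
Cage b needs product 8, leaving R3C1 = 2.
Column 4 already has 2, leaving R3C4 = 4.
2 is placed in row 4, which forces R4C1 = 1.

3 2 4 1 / 4 1 2 3 / 2 3 1 4 / 1 4 3 2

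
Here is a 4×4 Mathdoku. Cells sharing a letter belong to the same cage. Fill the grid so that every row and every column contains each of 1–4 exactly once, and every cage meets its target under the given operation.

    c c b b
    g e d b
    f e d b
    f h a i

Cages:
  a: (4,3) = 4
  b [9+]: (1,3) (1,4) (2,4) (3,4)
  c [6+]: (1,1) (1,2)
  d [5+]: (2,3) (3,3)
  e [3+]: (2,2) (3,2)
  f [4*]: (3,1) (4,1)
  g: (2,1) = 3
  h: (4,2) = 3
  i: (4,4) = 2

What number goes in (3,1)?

4

Cage g is a single given cell, so (2,1) = 3.
Cage h is given; hence (4,2) = 3.
Cage a is a single given cell, leaving (4,3) = 4.
I is a freebie, so (4,4) = 2.
Cage b has sum 9, which forces (1,3) = 1.
Cage d needs two cells with sum 5, which forces (2,3) = 2.
Cage f needs two cells with product 4, leaving (3,1) = 4.
The two cells of cage d must have sum 5, which forces (3,3) = 3.
Row 3 already has 3, leaving (3,4) = 1.
Row 4 now contains 4, so (4,1) = 1.
Column 1 now contains 4, which forces (1,1) = 2.
The two cells of cage c must have sum 6, so (1,2) = 4.
The 4 cells of cage b must have sum 9, leaving (1,4) = 3.
2 is placed in row 2; hence (2,2) = 1.
Column 4 now contains 1; hence (2,4) = 4.
1 is placed in row 3, which forces (3,2) = 2.
The full grid is 2 4 1 3 / 3 1 2 4 / 4 2 3 1 / 1 3 4 2.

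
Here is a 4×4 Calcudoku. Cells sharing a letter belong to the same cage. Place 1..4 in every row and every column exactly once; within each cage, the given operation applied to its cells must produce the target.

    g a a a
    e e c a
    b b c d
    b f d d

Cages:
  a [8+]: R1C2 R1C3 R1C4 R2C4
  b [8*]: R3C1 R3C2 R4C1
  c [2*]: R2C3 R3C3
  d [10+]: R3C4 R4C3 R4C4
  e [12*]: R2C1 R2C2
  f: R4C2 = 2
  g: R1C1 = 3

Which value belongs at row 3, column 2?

Cage g is a single given cell, leaving R1C1 = 3.
Column 1 already has 3; hence R2C1 = 4.
4 is placed in row 2, which forces R2C2 = 3.
F is a freebie, which forces R4C2 = 2.
2 is placed in row 4, which forces R4C4 = 4.
The 4 cells of cage a must have sum 8, so R1C4 = 2.
Cage a needs sum 8, leaving R2C4 = 1.
Cage b needs product 8; hence R3C1 = 2.
The 3 cells of cage b must have product 8, leaving R3C2 = 4.
2 is placed in row 3, so R3C3 = 1.
Column 4 now contains 4, so R3C4 = 3.
2 is placed in row 4, so R4C1 = 1.
Row 4 already has 4, which forces R4C3 = 3.
4 is placed in column 2, so R1C2 = 1.
Column 3 already has 1, leaving R1C3 = 4.
1 is placed in row 2, which forces R2C3 = 2.
Filled in: 3 1 4 2 / 4 3 2 1 / 2 4 1 3 / 1 2 3 4.

4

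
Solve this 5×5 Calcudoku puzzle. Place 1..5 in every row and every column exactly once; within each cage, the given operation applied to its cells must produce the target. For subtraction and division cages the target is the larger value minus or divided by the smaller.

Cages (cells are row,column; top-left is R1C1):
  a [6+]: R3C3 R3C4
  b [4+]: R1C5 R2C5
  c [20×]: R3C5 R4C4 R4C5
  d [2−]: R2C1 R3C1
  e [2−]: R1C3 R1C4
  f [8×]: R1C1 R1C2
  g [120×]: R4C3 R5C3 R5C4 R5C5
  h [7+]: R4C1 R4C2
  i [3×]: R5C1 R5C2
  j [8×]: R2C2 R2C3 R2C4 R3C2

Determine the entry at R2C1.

The 4 cells of cage j must have product 8; hence R3C2 = 1.
Column 2 already has 1, which forces R5C2 = 3.
The 4 cells of cage g must have product 120; hence R4C3 = 3.
Row 5 now contains 3, leaving R5C1 = 1.
Row 1 needs a 5, and only R1C3 is open for it.
Cage e needs two cells with difference 2, leaving R1C4 = 3.
3 is placed in row 1, so R1C5 = 1.
Column 5 already has 1, leaving R2C5 = 3.
In row 2, 5 can only go at R2C1, so R2C1 = 5.
The two cells of cage d must have difference 2, so R3C1 = 3.
Column 1 already has 5, leaving R4C1 = 2.
Cage h's pair has sum 7, leaving R4C2 = 5.
Row 4 now contains 2; hence R4C4 = 1.
Row 4 now contains 5, which forces R4C5 = 4.
Column 1 now contains 2; hence R1C1 = 4.
Cage f's pair has product 8, which forces R1C2 = 2.
Column 2 now contains 2, leaving R2C2 = 4.
The 4 cells of cage j must have product 8; hence R2C3 = 1.
Row 2 now contains 4, so R2C4 = 2.
2 is placed in column 4, leaving R3C4 = 4.
Cage c has product 20; hence R3C5 = 5.
4 is placed in column 4, so R5C4 = 5.
Column 5 already has 5; hence R5C5 = 2.
4 is placed in row 3, so R3C3 = 2.
Row 5 already has 2; hence R5C3 = 4.
The full grid is 4 2 5 3 1 / 5 4 1 2 3 / 3 1 2 4 5 / 2 5 3 1 4 / 1 3 4 5 2.

5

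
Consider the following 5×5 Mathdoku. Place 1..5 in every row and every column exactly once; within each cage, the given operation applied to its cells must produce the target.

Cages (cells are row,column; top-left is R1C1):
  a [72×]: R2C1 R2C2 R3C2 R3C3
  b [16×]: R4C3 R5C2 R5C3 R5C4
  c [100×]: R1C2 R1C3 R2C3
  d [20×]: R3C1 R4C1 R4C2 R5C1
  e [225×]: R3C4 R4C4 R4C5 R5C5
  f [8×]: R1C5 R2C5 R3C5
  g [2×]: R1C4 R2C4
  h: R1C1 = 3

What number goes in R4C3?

Cage h is a single given cell, leaving R1C1 = 3.
Cage c needs product 100, so R1C2 = 5.
Cage c has product 100, which forces R1C3 = 4.
The 3 cells of cage c must have product 100, which forces R2C3 = 5.
Cage b needs product 16, which forces R4C3 = 2.
Column 3 already has 4, so R5C3 = 1.
Cage a needs product 72, leaving R2C2 = 3.
Cage d needs product 20; hence R3C1 = 1.
2 is placed in column 3, so R3C3 = 3.
Row 3 now contains 3, leaving R3C4 = 5.
Row 4 now contains 2; hence R4C2 = 1.
5 is placed in column 4; hence R4C4 = 3.
Row 4 already has 3, which forces R4C5 = 5.
Column 5 already has 5, which forces R5C5 = 3.
Row 4 already has 5, which forces R4C1 = 4.
Cage d has product 20, leaving R5C1 = 5.
Column 1 now contains 4; hence R2C1 = 2.
2 is placed in row 2, so R2C4 = 1.
Row 2 already has 1, so R2C5 = 4.
Cage a needs product 72; hence R3C2 = 4.
Column 5 now contains 4; hence R3C5 = 2.
4 is placed in column 2, so R5C2 = 2.
2 is placed in row 5; hence R5C4 = 4.
1 is placed in column 4, which forces R1C4 = 2.
Column 5 now contains 2, leaving R1C5 = 1.
Filled in: 3 5 4 2 1 / 2 3 5 1 4 / 1 4 3 5 2 / 4 1 2 3 5 / 5 2 1 4 3.

2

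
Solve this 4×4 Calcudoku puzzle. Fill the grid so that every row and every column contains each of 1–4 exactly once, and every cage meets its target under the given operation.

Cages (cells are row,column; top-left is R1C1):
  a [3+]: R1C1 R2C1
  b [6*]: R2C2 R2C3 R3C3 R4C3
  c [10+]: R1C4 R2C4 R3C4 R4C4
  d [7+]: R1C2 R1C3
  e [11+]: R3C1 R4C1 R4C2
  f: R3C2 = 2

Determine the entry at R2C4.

4

Cage b needs product 6; hence R2C2 = 1.
Cage e has sum 11, so R3C1 = 4.
F is a freebie; hence R3C2 = 2.
The 3 cells of cage e must have sum 11; hence R4C1 = 3.
The 3 cells of cage e must have sum 11, leaving R4C2 = 4.
Cage a's pair has sum 3, which forces R1C1 = 1.
Column 2 now contains 4, so R1C2 = 3.
Cage d's pair has sum 7, which forces R1C3 = 4.
Row 1 already has 4, so R1C4 = 2.
1 is placed in row 2, which forces R2C1 = 2.
2 is placed in row 2, so R2C3 = 3.
3 is placed in row 2, which forces R2C4 = 4.
Column 3 now contains 3, which forces R3C3 = 1.
Row 3 now contains 1, which forces R3C4 = 3.
1 is placed in column 3; hence R4C3 = 2.
2 is placed in column 4, so R4C4 = 1.
Filled in: 1 3 4 2 / 2 1 3 4 / 4 2 1 3 / 3 4 2 1.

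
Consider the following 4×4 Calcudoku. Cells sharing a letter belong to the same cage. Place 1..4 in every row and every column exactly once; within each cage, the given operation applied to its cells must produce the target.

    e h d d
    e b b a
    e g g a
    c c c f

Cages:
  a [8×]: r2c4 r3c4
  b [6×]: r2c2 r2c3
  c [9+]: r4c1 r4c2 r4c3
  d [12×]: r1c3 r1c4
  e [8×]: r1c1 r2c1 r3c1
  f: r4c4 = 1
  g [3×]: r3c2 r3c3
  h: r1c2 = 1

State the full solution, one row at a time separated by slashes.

2 1 4 3 / 1 2 3 4 / 4 3 1 2 / 3 4 2 1

Cage h is a single given cell, so r1c2 = 1.
1 is placed in column 2, so r3c2 = 3.
Row 3 already has 3; hence r3c3 = 1.
Cage f is given, leaving r4c4 = 1.
The 3 cells of cage e must have product 8, which forces r2c1 = 1.
Column 2 now contains 3, so r2c2 = 2.
Cage b needs two cells with product 6, so r2c3 = 3.
Row 2 now contains 2, which forces r2c4 = 4.
4 is placed in column 4, which forces r3c4 = 2.
2 is placed in column 2; hence r4c2 = 4.
Row 4 already has 4; hence r4c3 = 2.
Cage e has product 8, which forces r1c1 = 2.
Column 3 now contains 3, so r1c3 = 4.
4 is placed in column 4; hence r1c4 = 3.
Row 3 already has 2, so r3c1 = 4.
2 is placed in row 4; hence r4c1 = 3.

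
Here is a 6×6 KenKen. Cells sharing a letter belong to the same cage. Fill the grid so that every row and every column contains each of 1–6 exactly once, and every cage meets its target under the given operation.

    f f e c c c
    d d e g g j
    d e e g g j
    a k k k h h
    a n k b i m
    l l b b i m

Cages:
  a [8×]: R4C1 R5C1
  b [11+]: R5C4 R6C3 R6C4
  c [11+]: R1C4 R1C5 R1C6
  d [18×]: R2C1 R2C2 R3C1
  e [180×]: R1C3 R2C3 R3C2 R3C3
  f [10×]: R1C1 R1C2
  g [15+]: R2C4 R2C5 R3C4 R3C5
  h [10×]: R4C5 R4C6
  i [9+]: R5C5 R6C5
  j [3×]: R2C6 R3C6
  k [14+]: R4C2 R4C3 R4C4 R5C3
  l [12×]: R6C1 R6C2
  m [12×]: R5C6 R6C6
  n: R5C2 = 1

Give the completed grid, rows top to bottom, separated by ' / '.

Cage n is given, leaving R5C2 = 1.
Column 1 needs a 5, and only R1C1 is open for it.
5 is placed in row 1; hence R1C2 = 2.
In row 1, 3 can only go at R1C3, so R1C3 = 3.
Column 6 needs a 5, and only R4C6 is open for it.
Row 4 already has 5, which forces R4C5 = 2.
Row 4 already has 2, so R4C1 = 4.
The two cells of cage a must have product 8, which forces R5C1 = 2.
Column 1 already has 2, which forces R6C1 = 3.
The 3 cells of cage d must have product 18, which forces R2C2 = 3.
3 is placed in row 2, leaving R2C6 = 1.
1 is placed in column 6, leaving R3C6 = 3.
Column 2 already has 3, leaving R4C2 = 6.
Row 4 already has 6; hence R4C3 = 1.
Row 4 already has 1, which forces R4C4 = 3.
Cage k needs sum 14; hence R5C3 = 4.
Column 6 now contains 3, so R5C6 = 6.
Cage l needs two cells with product 12; hence R6C2 = 4.
Row 6 now contains 4, which forces R6C6 = 2.
Column 6 now contains 6, so R1C6 = 4.
Row 2 already has 1, which forces R2C1 = 6.
Row 2 already has 6, which forces R2C3 = 2.
Cage d has product 18; hence R3C1 = 1.
Column 2 now contains 6, which forces R3C2 = 5.
Column 3 already has 2, leaving R3C3 = 6.
Row 3 already has 5; hence R3C5 = 4.
Row 5 already has 6, which forces R5C4 = 5.
Cage i needs two cells with sum 9, so R5C5 = 3.
Cage b needs sum 11, leaving R6C3 = 5.
The 3 cells of cage b must have sum 11, which forces R6C4 = 1.
Cage i needs two cells with sum 9, leaving R6C5 = 6.
Column 4 now contains 1; hence R1C4 = 6.
Column 5 already has 6, so R1C5 = 1.
Column 4 already has 5, leaving R2C4 = 4.
Column 5 now contains 4; hence R2C5 = 5.
4 is placed in row 3, so R3C4 = 2.

5 2 3 6 1 4 / 6 3 2 4 5 1 / 1 5 6 2 4 3 / 4 6 1 3 2 5 / 2 1 4 5 3 6 / 3 4 5 1 6 2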